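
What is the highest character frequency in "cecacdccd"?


Input: cecacdccd
Character counts:
  'a': 1
  'c': 5
  'd': 2
  'e': 1
Maximum frequency: 5

5


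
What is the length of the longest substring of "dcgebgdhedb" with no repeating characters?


Input: "dcgebgdhedb"
Sliding window (track last position of each char):
  Position 0 ('d'): window [0,0] length 1 -- new best
  Position 1 ('c'): window [0,1] length 2 -- new best
  Position 2 ('g'): window [0,2] length 3 -- new best
  Position 3 ('e'): window [0,3] length 4 -- new best
  Position 4 ('b'): window [0,4] length 5 -- new best
  Position 5 ('g'): repeat (last at 2), move window start to 3
  Position 5 ('g'): window [3,5] length 3
  Position 6 ('d'): window [3,6] length 4
  Position 7 ('h'): window [3,7] length 5
  Position 8 ('e'): repeat (last at 3), move window start to 4
  Position 8 ('e'): window [4,8] length 5
  Position 9 ('d'): repeat (last at 6), move window start to 7
  Position 9 ('d'): window [7,9] length 3
  Position 10 ('b'): window [7,10] length 4
Longest substring with no repeats: "dcgeb" with length 5

5


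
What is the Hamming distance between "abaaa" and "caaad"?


Comparing "abaaa" and "caaad" position by position:
  Position 0: 'a' vs 'c' => differ
  Position 1: 'b' vs 'a' => differ
  Position 2: 'a' vs 'a' => same
  Position 3: 'a' vs 'a' => same
  Position 4: 'a' vs 'd' => differ
Total differences (Hamming distance): 3

3


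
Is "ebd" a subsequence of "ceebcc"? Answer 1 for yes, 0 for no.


Check if "ebd" is a subsequence of "ceebcc"
Greedy scan:
  Position 0 ('c'): no match needed
  Position 1 ('e'): matches sub[0] = 'e'
  Position 2 ('e'): no match needed
  Position 3 ('b'): matches sub[1] = 'b'
  Position 4 ('c'): no match needed
  Position 5 ('c'): no match needed
Only matched 2/3 characters => not a subsequence

0


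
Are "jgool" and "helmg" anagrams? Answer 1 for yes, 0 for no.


Strings: "jgool", "helmg"
Sorted first:  gjloo
Sorted second: eghlm
Differ at position 0: 'g' vs 'e' => not anagrams

0


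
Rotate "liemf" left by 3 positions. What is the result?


Input: "liemf", rotate left by 3
First 3 characters: "lie"
Remaining characters: "mf"
Concatenate remaining + first: "mf" + "lie" = "mflie"

mflie


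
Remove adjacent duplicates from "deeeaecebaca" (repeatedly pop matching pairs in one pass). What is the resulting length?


Input: deeeaecebaca
Stack-based adjacent duplicate removal:
  Read 'd': push. Stack: d
  Read 'e': push. Stack: de
  Read 'e': matches stack top 'e' => pop. Stack: d
  Read 'e': push. Stack: de
  Read 'a': push. Stack: dea
  Read 'e': push. Stack: deae
  Read 'c': push. Stack: deaec
  Read 'e': push. Stack: deaece
  Read 'b': push. Stack: deaeceb
  Read 'a': push. Stack: deaeceba
  Read 'c': push. Stack: deaecebac
  Read 'a': push. Stack: deaecebaca
Final stack: "deaecebaca" (length 10)

10


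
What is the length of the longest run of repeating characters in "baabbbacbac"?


Input: "baabbbacbac"
Scanning for longest run:
  Position 1 ('a'): new char, reset run to 1
  Position 2 ('a'): continues run of 'a', length=2
  Position 3 ('b'): new char, reset run to 1
  Position 4 ('b'): continues run of 'b', length=2
  Position 5 ('b'): continues run of 'b', length=3
  Position 6 ('a'): new char, reset run to 1
  Position 7 ('c'): new char, reset run to 1
  Position 8 ('b'): new char, reset run to 1
  Position 9 ('a'): new char, reset run to 1
  Position 10 ('c'): new char, reset run to 1
Longest run: 'b' with length 3

3


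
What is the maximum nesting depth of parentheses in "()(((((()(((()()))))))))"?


Input: "()(((((()(((()()))))))))"
Tracking depth:
  Position 0 '(': depth becomes 1
  Position 1 ')': depth becomes 0
  Position 2 '(': depth becomes 1
  Position 3 '(': depth becomes 2
  Position 4 '(': depth becomes 3
  Position 5 '(': depth becomes 4
  Position 6 '(': depth becomes 5
  Position 7 '(': depth becomes 6
  Position 8 ')': depth becomes 5
  Position 9 '(': depth becomes 6
  Position 10 '(': depth becomes 7
  Position 11 '(': depth becomes 8
  Position 12 '(': depth becomes 9
  Position 13 ')': depth becomes 8
  Position 14 '(': depth becomes 9
  Position 15 ')': depth becomes 8
  Position 16 ')': depth becomes 7
  Position 17 ')': depth becomes 6
  Position 18 ')': depth becomes 5
  Position 19 ')': depth becomes 4
  Position 20 ')': depth becomes 3
  Position 21 ')': depth becomes 2
  Position 22 ')': depth becomes 1
  Position 23 ')': depth becomes 0
Maximum depth reached: 9

9


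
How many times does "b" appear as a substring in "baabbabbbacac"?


Searching for "b" in "baabbabbbacac"
Scanning each position:
  Position 0: "b" => MATCH
  Position 1: "a" => no
  Position 2: "a" => no
  Position 3: "b" => MATCH
  Position 4: "b" => MATCH
  Position 5: "a" => no
  Position 6: "b" => MATCH
  Position 7: "b" => MATCH
  Position 8: "b" => MATCH
  Position 9: "a" => no
  Position 10: "c" => no
  Position 11: "a" => no
  Position 12: "c" => no
Total occurrences: 6

6


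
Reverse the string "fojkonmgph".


Input: fojkonmgph
Reading characters right to left:
  Position 9: 'h'
  Position 8: 'p'
  Position 7: 'g'
  Position 6: 'm'
  Position 5: 'n'
  Position 4: 'o'
  Position 3: 'k'
  Position 2: 'j'
  Position 1: 'o'
  Position 0: 'f'
Reversed: hpgmnokjof

hpgmnokjof


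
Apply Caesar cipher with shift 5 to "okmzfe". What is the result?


Caesar cipher: shift "okmzfe" by 5
  'o' (pos 14) + 5 = pos 19 = 't'
  'k' (pos 10) + 5 = pos 15 = 'p'
  'm' (pos 12) + 5 = pos 17 = 'r'
  'z' (pos 25) + 5 = pos 4 = 'e'
  'f' (pos 5) + 5 = pos 10 = 'k'
  'e' (pos 4) + 5 = pos 9 = 'j'
Result: tprekj

tprekj


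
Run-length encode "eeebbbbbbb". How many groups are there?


Input: eeebbbbbbb
Scanning for consecutive runs:
  Group 1: 'e' x 3 (positions 0-2)
  Group 2: 'b' x 7 (positions 3-9)
Total groups: 2

2


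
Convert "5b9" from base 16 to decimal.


Input: "5b9" in base 16
Positional expansion:
  Digit '5' (value 5) x 16^2 = 1280
  Digit 'b' (value 11) x 16^1 = 176
  Digit '9' (value 9) x 16^0 = 9
Sum = 1465

1465


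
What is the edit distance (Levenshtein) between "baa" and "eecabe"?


Computing edit distance: "baa" -> "eecabe"
DP table:
           e    e    c    a    b    e
      0    1    2    3    4    5    6
  b   1    1    2    3    4    4    5
  a   2    2    2    3    3    4    5
  a   3    3    3    3    3    4    5
Edit distance = dp[3][6] = 5

5


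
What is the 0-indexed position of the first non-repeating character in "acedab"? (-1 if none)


Input: acedab
Character frequencies:
  'a': 2
  'b': 1
  'c': 1
  'd': 1
  'e': 1
Scanning left to right for freq == 1:
  Position 0 ('a'): freq=2, skip
  Position 1 ('c'): unique! => answer = 1

1


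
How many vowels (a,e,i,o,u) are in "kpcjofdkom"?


Input: kpcjofdkom
Checking each character:
  'k' at position 0: consonant
  'p' at position 1: consonant
  'c' at position 2: consonant
  'j' at position 3: consonant
  'o' at position 4: vowel (running total: 1)
  'f' at position 5: consonant
  'd' at position 6: consonant
  'k' at position 7: consonant
  'o' at position 8: vowel (running total: 2)
  'm' at position 9: consonant
Total vowels: 2

2


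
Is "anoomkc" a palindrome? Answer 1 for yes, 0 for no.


Input: anoomkc
Reversed: ckmoona
  Compare pos 0 ('a') with pos 6 ('c'): MISMATCH
  Compare pos 1 ('n') with pos 5 ('k'): MISMATCH
  Compare pos 2 ('o') with pos 4 ('m'): MISMATCH
Result: not a palindrome

0


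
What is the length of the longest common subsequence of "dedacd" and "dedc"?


LCS of "dedacd" and "dedc"
DP table:
           d    e    d    c
      0    0    0    0    0
  d   0    1    1    1    1
  e   0    1    2    2    2
  d   0    1    2    3    3
  a   0    1    2    3    3
  c   0    1    2    3    4
  d   0    1    2    3    4
LCS length = dp[6][4] = 4

4


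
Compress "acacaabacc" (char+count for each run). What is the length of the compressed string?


Input: acacaabacc
Runs:
  'a' x 1 => "a1"
  'c' x 1 => "c1"
  'a' x 1 => "a1"
  'c' x 1 => "c1"
  'a' x 2 => "a2"
  'b' x 1 => "b1"
  'a' x 1 => "a1"
  'c' x 2 => "c2"
Compressed: "a1c1a1c1a2b1a1c2"
Compressed length: 16

16


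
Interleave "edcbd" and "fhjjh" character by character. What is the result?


Interleaving "edcbd" and "fhjjh":
  Position 0: 'e' from first, 'f' from second => "ef"
  Position 1: 'd' from first, 'h' from second => "dh"
  Position 2: 'c' from first, 'j' from second => "cj"
  Position 3: 'b' from first, 'j' from second => "bj"
  Position 4: 'd' from first, 'h' from second => "dh"
Result: efdhcjbjdh

efdhcjbjdh


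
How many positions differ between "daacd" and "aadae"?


Comparing "daacd" and "aadae" position by position:
  Position 0: 'd' vs 'a' => DIFFER
  Position 1: 'a' vs 'a' => same
  Position 2: 'a' vs 'd' => DIFFER
  Position 3: 'c' vs 'a' => DIFFER
  Position 4: 'd' vs 'e' => DIFFER
Positions that differ: 4

4


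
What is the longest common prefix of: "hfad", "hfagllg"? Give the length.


Words: hfad, hfagllg
  Position 0: all 'h' => match
  Position 1: all 'f' => match
  Position 2: all 'a' => match
  Position 3: ('d', 'g') => mismatch, stop
LCP = "hfa" (length 3)

3


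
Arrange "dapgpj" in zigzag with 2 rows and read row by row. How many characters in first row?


Zigzag "dapgpj" into 2 rows:
Placing characters:
  'd' => row 0
  'a' => row 1
  'p' => row 0
  'g' => row 1
  'p' => row 0
  'j' => row 1
Rows:
  Row 0: "dpp"
  Row 1: "agj"
First row length: 3

3


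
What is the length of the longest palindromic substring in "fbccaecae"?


Input: "fbccaecae"
Checking substrings for palindromes:
  [2:4] "cc" (len 2) => palindrome
Longest palindromic substring: "cc" with length 2

2


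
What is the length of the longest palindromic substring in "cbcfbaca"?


Input: "cbcfbaca"
Checking substrings for palindromes:
  [0:3] "cbc" (len 3) => palindrome
  [5:8] "aca" (len 3) => palindrome
Longest palindromic substring: "cbc" with length 3

3


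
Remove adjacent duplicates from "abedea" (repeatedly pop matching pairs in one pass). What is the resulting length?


Input: abedea
Stack-based adjacent duplicate removal:
  Read 'a': push. Stack: a
  Read 'b': push. Stack: ab
  Read 'e': push. Stack: abe
  Read 'd': push. Stack: abed
  Read 'e': push. Stack: abede
  Read 'a': push. Stack: abedea
Final stack: "abedea" (length 6)

6


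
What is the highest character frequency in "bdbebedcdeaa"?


Input: bdbebedcdeaa
Character counts:
  'a': 2
  'b': 3
  'c': 1
  'd': 3
  'e': 3
Maximum frequency: 3

3


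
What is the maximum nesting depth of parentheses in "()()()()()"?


Input: "()()()()()"
Tracking depth:
  Position 0 '(': depth becomes 1
  Position 1 ')': depth becomes 0
  Position 2 '(': depth becomes 1
  Position 3 ')': depth becomes 0
  Position 4 '(': depth becomes 1
  Position 5 ')': depth becomes 0
  Position 6 '(': depth becomes 1
  Position 7 ')': depth becomes 0
  Position 8 '(': depth becomes 1
  Position 9 ')': depth becomes 0
Maximum depth reached: 1

1


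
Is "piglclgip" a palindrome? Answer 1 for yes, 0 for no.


Input: piglclgip
Reversed: piglclgip
  Compare pos 0 ('p') with pos 8 ('p'): match
  Compare pos 1 ('i') with pos 7 ('i'): match
  Compare pos 2 ('g') with pos 6 ('g'): match
  Compare pos 3 ('l') with pos 5 ('l'): match
Result: palindrome

1


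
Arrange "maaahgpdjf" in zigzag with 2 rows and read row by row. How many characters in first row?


Zigzag "maaahgpdjf" into 2 rows:
Placing characters:
  'm' => row 0
  'a' => row 1
  'a' => row 0
  'a' => row 1
  'h' => row 0
  'g' => row 1
  'p' => row 0
  'd' => row 1
  'j' => row 0
  'f' => row 1
Rows:
  Row 0: "mahpj"
  Row 1: "aagdf"
First row length: 5

5


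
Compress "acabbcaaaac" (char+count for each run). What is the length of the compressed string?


Input: acabbcaaaac
Runs:
  'a' x 1 => "a1"
  'c' x 1 => "c1"
  'a' x 1 => "a1"
  'b' x 2 => "b2"
  'c' x 1 => "c1"
  'a' x 4 => "a4"
  'c' x 1 => "c1"
Compressed: "a1c1a1b2c1a4c1"
Compressed length: 14

14


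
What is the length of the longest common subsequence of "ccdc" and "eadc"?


LCS of "ccdc" and "eadc"
DP table:
           e    a    d    c
      0    0    0    0    0
  c   0    0    0    0    1
  c   0    0    0    0    1
  d   0    0    0    1    1
  c   0    0    0    1    2
LCS length = dp[4][4] = 2

2


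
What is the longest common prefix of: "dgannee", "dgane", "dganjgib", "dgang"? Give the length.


Words: dgannee, dgane, dganjgib, dgang
  Position 0: all 'd' => match
  Position 1: all 'g' => match
  Position 2: all 'a' => match
  Position 3: all 'n' => match
  Position 4: ('n', 'e', 'j', 'g') => mismatch, stop
LCP = "dgan" (length 4)

4


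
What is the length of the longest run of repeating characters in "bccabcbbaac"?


Input: "bccabcbbaac"
Scanning for longest run:
  Position 1 ('c'): new char, reset run to 1
  Position 2 ('c'): continues run of 'c', length=2
  Position 3 ('a'): new char, reset run to 1
  Position 4 ('b'): new char, reset run to 1
  Position 5 ('c'): new char, reset run to 1
  Position 6 ('b'): new char, reset run to 1
  Position 7 ('b'): continues run of 'b', length=2
  Position 8 ('a'): new char, reset run to 1
  Position 9 ('a'): continues run of 'a', length=2
  Position 10 ('c'): new char, reset run to 1
Longest run: 'c' with length 2

2


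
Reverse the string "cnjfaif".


Input: cnjfaif
Reading characters right to left:
  Position 6: 'f'
  Position 5: 'i'
  Position 4: 'a'
  Position 3: 'f'
  Position 2: 'j'
  Position 1: 'n'
  Position 0: 'c'
Reversed: fiafjnc

fiafjnc


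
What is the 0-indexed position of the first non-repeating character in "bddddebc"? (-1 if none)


Input: bddddebc
Character frequencies:
  'b': 2
  'c': 1
  'd': 4
  'e': 1
Scanning left to right for freq == 1:
  Position 0 ('b'): freq=2, skip
  Position 1 ('d'): freq=4, skip
  Position 2 ('d'): freq=4, skip
  Position 3 ('d'): freq=4, skip
  Position 4 ('d'): freq=4, skip
  Position 5 ('e'): unique! => answer = 5

5


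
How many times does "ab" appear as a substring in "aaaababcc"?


Searching for "ab" in "aaaababcc"
Scanning each position:
  Position 0: "aa" => no
  Position 1: "aa" => no
  Position 2: "aa" => no
  Position 3: "ab" => MATCH
  Position 4: "ba" => no
  Position 5: "ab" => MATCH
  Position 6: "bc" => no
  Position 7: "cc" => no
Total occurrences: 2

2


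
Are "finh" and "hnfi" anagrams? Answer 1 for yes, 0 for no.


Strings: "finh", "hnfi"
Sorted first:  fhin
Sorted second: fhin
Sorted forms match => anagrams

1


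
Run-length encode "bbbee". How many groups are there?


Input: bbbee
Scanning for consecutive runs:
  Group 1: 'b' x 3 (positions 0-2)
  Group 2: 'e' x 2 (positions 3-4)
Total groups: 2

2


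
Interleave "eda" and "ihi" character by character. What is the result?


Interleaving "eda" and "ihi":
  Position 0: 'e' from first, 'i' from second => "ei"
  Position 1: 'd' from first, 'h' from second => "dh"
  Position 2: 'a' from first, 'i' from second => "ai"
Result: eidhai

eidhai


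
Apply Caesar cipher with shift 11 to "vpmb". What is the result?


Caesar cipher: shift "vpmb" by 11
  'v' (pos 21) + 11 = pos 6 = 'g'
  'p' (pos 15) + 11 = pos 0 = 'a'
  'm' (pos 12) + 11 = pos 23 = 'x'
  'b' (pos 1) + 11 = pos 12 = 'm'
Result: gaxm

gaxm


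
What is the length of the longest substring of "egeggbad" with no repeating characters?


Input: "egeggbad"
Sliding window (track last position of each char):
  Position 0 ('e'): window [0,0] length 1 -- new best
  Position 1 ('g'): window [0,1] length 2 -- new best
  Position 2 ('e'): repeat (last at 0), move window start to 1
  Position 2 ('e'): window [1,2] length 2
  Position 3 ('g'): repeat (last at 1), move window start to 2
  Position 3 ('g'): window [2,3] length 2
  Position 4 ('g'): repeat (last at 3), move window start to 4
  Position 4 ('g'): window [4,4] length 1
  Position 5 ('b'): window [4,5] length 2
  Position 6 ('a'): window [4,6] length 3 -- new best
  Position 7 ('d'): window [4,7] length 4 -- new best
Longest substring with no repeats: "gbad" with length 4

4


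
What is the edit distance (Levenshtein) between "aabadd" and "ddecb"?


Computing edit distance: "aabadd" -> "ddecb"
DP table:
           d    d    e    c    b
      0    1    2    3    4    5
  a   1    1    2    3    4    5
  a   2    2    2    3    4    5
  b   3    3    3    3    4    4
  a   4    4    4    4    4    5
  d   5    4    4    5    5    5
  d   6    5    4    5    6    6
Edit distance = dp[6][5] = 6

6


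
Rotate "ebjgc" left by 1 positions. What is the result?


Input: "ebjgc", rotate left by 1
First 1 characters: "e"
Remaining characters: "bjgc"
Concatenate remaining + first: "bjgc" + "e" = "bjgce"

bjgce


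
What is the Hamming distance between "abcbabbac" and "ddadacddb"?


Comparing "abcbabbac" and "ddadacddb" position by position:
  Position 0: 'a' vs 'd' => differ
  Position 1: 'b' vs 'd' => differ
  Position 2: 'c' vs 'a' => differ
  Position 3: 'b' vs 'd' => differ
  Position 4: 'a' vs 'a' => same
  Position 5: 'b' vs 'c' => differ
  Position 6: 'b' vs 'd' => differ
  Position 7: 'a' vs 'd' => differ
  Position 8: 'c' vs 'b' => differ
Total differences (Hamming distance): 8

8


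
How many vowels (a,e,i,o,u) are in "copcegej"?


Input: copcegej
Checking each character:
  'c' at position 0: consonant
  'o' at position 1: vowel (running total: 1)
  'p' at position 2: consonant
  'c' at position 3: consonant
  'e' at position 4: vowel (running total: 2)
  'g' at position 5: consonant
  'e' at position 6: vowel (running total: 3)
  'j' at position 7: consonant
Total vowels: 3

3


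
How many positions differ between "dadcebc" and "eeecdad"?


Comparing "dadcebc" and "eeecdad" position by position:
  Position 0: 'd' vs 'e' => DIFFER
  Position 1: 'a' vs 'e' => DIFFER
  Position 2: 'd' vs 'e' => DIFFER
  Position 3: 'c' vs 'c' => same
  Position 4: 'e' vs 'd' => DIFFER
  Position 5: 'b' vs 'a' => DIFFER
  Position 6: 'c' vs 'd' => DIFFER
Positions that differ: 6

6


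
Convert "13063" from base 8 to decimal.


Input: "13063" in base 8
Positional expansion:
  Digit '1' (value 1) x 8^4 = 4096
  Digit '3' (value 3) x 8^3 = 1536
  Digit '0' (value 0) x 8^2 = 0
  Digit '6' (value 6) x 8^1 = 48
  Digit '3' (value 3) x 8^0 = 3
Sum = 5683

5683


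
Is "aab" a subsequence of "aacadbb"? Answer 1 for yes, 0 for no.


Check if "aab" is a subsequence of "aacadbb"
Greedy scan:
  Position 0 ('a'): matches sub[0] = 'a'
  Position 1 ('a'): matches sub[1] = 'a'
  Position 2 ('c'): no match needed
  Position 3 ('a'): no match needed
  Position 4 ('d'): no match needed
  Position 5 ('b'): matches sub[2] = 'b'
  Position 6 ('b'): no match needed
All 3 characters matched => is a subsequence

1


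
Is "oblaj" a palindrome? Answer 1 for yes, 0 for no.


Input: oblaj
Reversed: jalbo
  Compare pos 0 ('o') with pos 4 ('j'): MISMATCH
  Compare pos 1 ('b') with pos 3 ('a'): MISMATCH
Result: not a palindrome

0


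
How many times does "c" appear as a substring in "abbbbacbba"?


Searching for "c" in "abbbbacbba"
Scanning each position:
  Position 0: "a" => no
  Position 1: "b" => no
  Position 2: "b" => no
  Position 3: "b" => no
  Position 4: "b" => no
  Position 5: "a" => no
  Position 6: "c" => MATCH
  Position 7: "b" => no
  Position 8: "b" => no
  Position 9: "a" => no
Total occurrences: 1

1


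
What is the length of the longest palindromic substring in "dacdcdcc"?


Input: "dacdcdcc"
Checking substrings for palindromes:
  [2:7] "cdcdc" (len 5) => palindrome
  [2:5] "cdc" (len 3) => palindrome
  [3:6] "dcd" (len 3) => palindrome
  [4:7] "cdc" (len 3) => palindrome
  [6:8] "cc" (len 2) => palindrome
Longest palindromic substring: "cdcdc" with length 5

5


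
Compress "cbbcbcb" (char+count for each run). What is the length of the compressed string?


Input: cbbcbcb
Runs:
  'c' x 1 => "c1"
  'b' x 2 => "b2"
  'c' x 1 => "c1"
  'b' x 1 => "b1"
  'c' x 1 => "c1"
  'b' x 1 => "b1"
Compressed: "c1b2c1b1c1b1"
Compressed length: 12

12


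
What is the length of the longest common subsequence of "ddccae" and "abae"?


LCS of "ddccae" and "abae"
DP table:
           a    b    a    e
      0    0    0    0    0
  d   0    0    0    0    0
  d   0    0    0    0    0
  c   0    0    0    0    0
  c   0    0    0    0    0
  a   0    1    1    1    1
  e   0    1    1    1    2
LCS length = dp[6][4] = 2

2


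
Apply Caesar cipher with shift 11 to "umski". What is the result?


Caesar cipher: shift "umski" by 11
  'u' (pos 20) + 11 = pos 5 = 'f'
  'm' (pos 12) + 11 = pos 23 = 'x'
  's' (pos 18) + 11 = pos 3 = 'd'
  'k' (pos 10) + 11 = pos 21 = 'v'
  'i' (pos 8) + 11 = pos 19 = 't'
Result: fxdvt

fxdvt


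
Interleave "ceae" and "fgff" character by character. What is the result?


Interleaving "ceae" and "fgff":
  Position 0: 'c' from first, 'f' from second => "cf"
  Position 1: 'e' from first, 'g' from second => "eg"
  Position 2: 'a' from first, 'f' from second => "af"
  Position 3: 'e' from first, 'f' from second => "ef"
Result: cfegafef

cfegafef


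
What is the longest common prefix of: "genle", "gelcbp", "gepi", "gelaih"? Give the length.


Words: genle, gelcbp, gepi, gelaih
  Position 0: all 'g' => match
  Position 1: all 'e' => match
  Position 2: ('n', 'l', 'p', 'l') => mismatch, stop
LCP = "ge" (length 2)

2


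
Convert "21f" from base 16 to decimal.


Input: "21f" in base 16
Positional expansion:
  Digit '2' (value 2) x 16^2 = 512
  Digit '1' (value 1) x 16^1 = 16
  Digit 'f' (value 15) x 16^0 = 15
Sum = 543

543


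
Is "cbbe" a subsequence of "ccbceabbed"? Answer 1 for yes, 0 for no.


Check if "cbbe" is a subsequence of "ccbceabbed"
Greedy scan:
  Position 0 ('c'): matches sub[0] = 'c'
  Position 1 ('c'): no match needed
  Position 2 ('b'): matches sub[1] = 'b'
  Position 3 ('c'): no match needed
  Position 4 ('e'): no match needed
  Position 5 ('a'): no match needed
  Position 6 ('b'): matches sub[2] = 'b'
  Position 7 ('b'): no match needed
  Position 8 ('e'): matches sub[3] = 'e'
  Position 9 ('d'): no match needed
All 4 characters matched => is a subsequence

1


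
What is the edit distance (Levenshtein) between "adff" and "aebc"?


Computing edit distance: "adff" -> "aebc"
DP table:
           a    e    b    c
      0    1    2    3    4
  a   1    0    1    2    3
  d   2    1    1    2    3
  f   3    2    2    2    3
  f   4    3    3    3    3
Edit distance = dp[4][4] = 3

3


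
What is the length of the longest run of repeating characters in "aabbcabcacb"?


Input: "aabbcabcacb"
Scanning for longest run:
  Position 1 ('a'): continues run of 'a', length=2
  Position 2 ('b'): new char, reset run to 1
  Position 3 ('b'): continues run of 'b', length=2
  Position 4 ('c'): new char, reset run to 1
  Position 5 ('a'): new char, reset run to 1
  Position 6 ('b'): new char, reset run to 1
  Position 7 ('c'): new char, reset run to 1
  Position 8 ('a'): new char, reset run to 1
  Position 9 ('c'): new char, reset run to 1
  Position 10 ('b'): new char, reset run to 1
Longest run: 'a' with length 2

2


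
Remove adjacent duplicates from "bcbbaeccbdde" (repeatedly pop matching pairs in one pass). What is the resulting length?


Input: bcbbaeccbdde
Stack-based adjacent duplicate removal:
  Read 'b': push. Stack: b
  Read 'c': push. Stack: bc
  Read 'b': push. Stack: bcb
  Read 'b': matches stack top 'b' => pop. Stack: bc
  Read 'a': push. Stack: bca
  Read 'e': push. Stack: bcae
  Read 'c': push. Stack: bcaec
  Read 'c': matches stack top 'c' => pop. Stack: bcae
  Read 'b': push. Stack: bcaeb
  Read 'd': push. Stack: bcaebd
  Read 'd': matches stack top 'd' => pop. Stack: bcaeb
  Read 'e': push. Stack: bcaebe
Final stack: "bcaebe" (length 6)

6


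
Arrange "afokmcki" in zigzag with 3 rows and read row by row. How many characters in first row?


Zigzag "afokmcki" into 3 rows:
Placing characters:
  'a' => row 0
  'f' => row 1
  'o' => row 2
  'k' => row 1
  'm' => row 0
  'c' => row 1
  'k' => row 2
  'i' => row 1
Rows:
  Row 0: "am"
  Row 1: "fkci"
  Row 2: "ok"
First row length: 2

2


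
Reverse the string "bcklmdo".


Input: bcklmdo
Reading characters right to left:
  Position 6: 'o'
  Position 5: 'd'
  Position 4: 'm'
  Position 3: 'l'
  Position 2: 'k'
  Position 1: 'c'
  Position 0: 'b'
Reversed: odmlkcb

odmlkcb


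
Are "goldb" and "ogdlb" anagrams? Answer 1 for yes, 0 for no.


Strings: "goldb", "ogdlb"
Sorted first:  bdglo
Sorted second: bdglo
Sorted forms match => anagrams

1


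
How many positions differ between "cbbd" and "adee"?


Comparing "cbbd" and "adee" position by position:
  Position 0: 'c' vs 'a' => DIFFER
  Position 1: 'b' vs 'd' => DIFFER
  Position 2: 'b' vs 'e' => DIFFER
  Position 3: 'd' vs 'e' => DIFFER
Positions that differ: 4

4


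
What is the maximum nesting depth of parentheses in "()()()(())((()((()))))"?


Input: "()()()(())((()((()))))"
Tracking depth:
  Position 0 '(': depth becomes 1
  Position 1 ')': depth becomes 0
  Position 2 '(': depth becomes 1
  Position 3 ')': depth becomes 0
  Position 4 '(': depth becomes 1
  Position 5 ')': depth becomes 0
  Position 6 '(': depth becomes 1
  Position 7 '(': depth becomes 2
  Position 8 ')': depth becomes 1
  Position 9 ')': depth becomes 0
  Position 10 '(': depth becomes 1
  Position 11 '(': depth becomes 2
  Position 12 '(': depth becomes 3
  Position 13 ')': depth becomes 2
  Position 14 '(': depth becomes 3
  Position 15 '(': depth becomes 4
  Position 16 '(': depth becomes 5
  Position 17 ')': depth becomes 4
  Position 18 ')': depth becomes 3
  Position 19 ')': depth becomes 2
  Position 20 ')': depth becomes 1
  Position 21 ')': depth becomes 0
Maximum depth reached: 5

5


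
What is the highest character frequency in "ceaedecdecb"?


Input: ceaedecdecb
Character counts:
  'a': 1
  'b': 1
  'c': 3
  'd': 2
  'e': 4
Maximum frequency: 4

4


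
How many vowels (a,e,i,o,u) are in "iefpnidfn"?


Input: iefpnidfn
Checking each character:
  'i' at position 0: vowel (running total: 1)
  'e' at position 1: vowel (running total: 2)
  'f' at position 2: consonant
  'p' at position 3: consonant
  'n' at position 4: consonant
  'i' at position 5: vowel (running total: 3)
  'd' at position 6: consonant
  'f' at position 7: consonant
  'n' at position 8: consonant
Total vowels: 3

3


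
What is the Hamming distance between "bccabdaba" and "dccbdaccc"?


Comparing "bccabdaba" and "dccbdaccc" position by position:
  Position 0: 'b' vs 'd' => differ
  Position 1: 'c' vs 'c' => same
  Position 2: 'c' vs 'c' => same
  Position 3: 'a' vs 'b' => differ
  Position 4: 'b' vs 'd' => differ
  Position 5: 'd' vs 'a' => differ
  Position 6: 'a' vs 'c' => differ
  Position 7: 'b' vs 'c' => differ
  Position 8: 'a' vs 'c' => differ
Total differences (Hamming distance): 7

7


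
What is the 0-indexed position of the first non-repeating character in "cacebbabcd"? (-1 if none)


Input: cacebbabcd
Character frequencies:
  'a': 2
  'b': 3
  'c': 3
  'd': 1
  'e': 1
Scanning left to right for freq == 1:
  Position 0 ('c'): freq=3, skip
  Position 1 ('a'): freq=2, skip
  Position 2 ('c'): freq=3, skip
  Position 3 ('e'): unique! => answer = 3

3


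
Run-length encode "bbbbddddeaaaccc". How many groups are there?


Input: bbbbddddeaaaccc
Scanning for consecutive runs:
  Group 1: 'b' x 4 (positions 0-3)
  Group 2: 'd' x 4 (positions 4-7)
  Group 3: 'e' x 1 (positions 8-8)
  Group 4: 'a' x 3 (positions 9-11)
  Group 5: 'c' x 3 (positions 12-14)
Total groups: 5

5


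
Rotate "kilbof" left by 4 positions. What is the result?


Input: "kilbof", rotate left by 4
First 4 characters: "kilb"
Remaining characters: "of"
Concatenate remaining + first: "of" + "kilb" = "ofkilb"

ofkilb


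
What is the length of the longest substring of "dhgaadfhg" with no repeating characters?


Input: "dhgaadfhg"
Sliding window (track last position of each char):
  Position 0 ('d'): window [0,0] length 1 -- new best
  Position 1 ('h'): window [0,1] length 2 -- new best
  Position 2 ('g'): window [0,2] length 3 -- new best
  Position 3 ('a'): window [0,3] length 4 -- new best
  Position 4 ('a'): repeat (last at 3), move window start to 4
  Position 4 ('a'): window [4,4] length 1
  Position 5 ('d'): window [4,5] length 2
  Position 6 ('f'): window [4,6] length 3
  Position 7 ('h'): window [4,7] length 4
  Position 8 ('g'): window [4,8] length 5 -- new best
Longest substring with no repeats: "adfhg" with length 5

5


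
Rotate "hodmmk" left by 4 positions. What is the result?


Input: "hodmmk", rotate left by 4
First 4 characters: "hodm"
Remaining characters: "mk"
Concatenate remaining + first: "mk" + "hodm" = "mkhodm"

mkhodm


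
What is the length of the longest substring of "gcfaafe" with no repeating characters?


Input: "gcfaafe"
Sliding window (track last position of each char):
  Position 0 ('g'): window [0,0] length 1 -- new best
  Position 1 ('c'): window [0,1] length 2 -- new best
  Position 2 ('f'): window [0,2] length 3 -- new best
  Position 3 ('a'): window [0,3] length 4 -- new best
  Position 4 ('a'): repeat (last at 3), move window start to 4
  Position 4 ('a'): window [4,4] length 1
  Position 5 ('f'): window [4,5] length 2
  Position 6 ('e'): window [4,6] length 3
Longest substring with no repeats: "gcfa" with length 4

4


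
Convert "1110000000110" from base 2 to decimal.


Input: "1110000000110" in base 2
Positional expansion:
  Digit '1' (value 1) x 2^12 = 4096
  Digit '1' (value 1) x 2^11 = 2048
  Digit '1' (value 1) x 2^10 = 1024
  Digit '0' (value 0) x 2^9 = 0
  Digit '0' (value 0) x 2^8 = 0
  Digit '0' (value 0) x 2^7 = 0
  Digit '0' (value 0) x 2^6 = 0
  Digit '0' (value 0) x 2^5 = 0
  Digit '0' (value 0) x 2^4 = 0
  Digit '0' (value 0) x 2^3 = 0
  Digit '1' (value 1) x 2^2 = 4
  Digit '1' (value 1) x 2^1 = 2
  Digit '0' (value 0) x 2^0 = 0
Sum = 7174

7174


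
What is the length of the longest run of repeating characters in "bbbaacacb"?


Input: "bbbaacacb"
Scanning for longest run:
  Position 1 ('b'): continues run of 'b', length=2
  Position 2 ('b'): continues run of 'b', length=3
  Position 3 ('a'): new char, reset run to 1
  Position 4 ('a'): continues run of 'a', length=2
  Position 5 ('c'): new char, reset run to 1
  Position 6 ('a'): new char, reset run to 1
  Position 7 ('c'): new char, reset run to 1
  Position 8 ('b'): new char, reset run to 1
Longest run: 'b' with length 3

3


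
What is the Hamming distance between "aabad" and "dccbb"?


Comparing "aabad" and "dccbb" position by position:
  Position 0: 'a' vs 'd' => differ
  Position 1: 'a' vs 'c' => differ
  Position 2: 'b' vs 'c' => differ
  Position 3: 'a' vs 'b' => differ
  Position 4: 'd' vs 'b' => differ
Total differences (Hamming distance): 5

5


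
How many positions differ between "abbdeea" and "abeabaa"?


Comparing "abbdeea" and "abeabaa" position by position:
  Position 0: 'a' vs 'a' => same
  Position 1: 'b' vs 'b' => same
  Position 2: 'b' vs 'e' => DIFFER
  Position 3: 'd' vs 'a' => DIFFER
  Position 4: 'e' vs 'b' => DIFFER
  Position 5: 'e' vs 'a' => DIFFER
  Position 6: 'a' vs 'a' => same
Positions that differ: 4

4


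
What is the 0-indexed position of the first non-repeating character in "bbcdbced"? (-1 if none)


Input: bbcdbced
Character frequencies:
  'b': 3
  'c': 2
  'd': 2
  'e': 1
Scanning left to right for freq == 1:
  Position 0 ('b'): freq=3, skip
  Position 1 ('b'): freq=3, skip
  Position 2 ('c'): freq=2, skip
  Position 3 ('d'): freq=2, skip
  Position 4 ('b'): freq=3, skip
  Position 5 ('c'): freq=2, skip
  Position 6 ('e'): unique! => answer = 6

6


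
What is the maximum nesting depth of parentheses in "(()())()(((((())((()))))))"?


Input: "(()())()(((((())((()))))))"
Tracking depth:
  Position 0 '(': depth becomes 1
  Position 1 '(': depth becomes 2
  Position 2 ')': depth becomes 1
  Position 3 '(': depth becomes 2
  Position 4 ')': depth becomes 1
  Position 5 ')': depth becomes 0
  Position 6 '(': depth becomes 1
  Position 7 ')': depth becomes 0
  Position 8 '(': depth becomes 1
  Position 9 '(': depth becomes 2
  Position 10 '(': depth becomes 3
  Position 11 '(': depth becomes 4
  Position 12 '(': depth becomes 5
  Position 13 '(': depth becomes 6
  Position 14 ')': depth becomes 5
  Position 15 ')': depth becomes 4
  Position 16 '(': depth becomes 5
  Position 17 '(': depth becomes 6
  Position 18 '(': depth becomes 7
  Position 19 ')': depth becomes 6
  Position 20 ')': depth becomes 5
  Position 21 ')': depth becomes 4
  Position 22 ')': depth becomes 3
  Position 23 ')': depth becomes 2
  Position 24 ')': depth becomes 1
  Position 25 ')': depth becomes 0
Maximum depth reached: 7

7


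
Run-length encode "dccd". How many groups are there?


Input: dccd
Scanning for consecutive runs:
  Group 1: 'd' x 1 (positions 0-0)
  Group 2: 'c' x 2 (positions 1-2)
  Group 3: 'd' x 1 (positions 3-3)
Total groups: 3

3


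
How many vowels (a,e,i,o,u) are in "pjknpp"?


Input: pjknpp
Checking each character:
  'p' at position 0: consonant
  'j' at position 1: consonant
  'k' at position 2: consonant
  'n' at position 3: consonant
  'p' at position 4: consonant
  'p' at position 5: consonant
Total vowels: 0

0


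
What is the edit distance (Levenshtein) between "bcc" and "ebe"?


Computing edit distance: "bcc" -> "ebe"
DP table:
           e    b    e
      0    1    2    3
  b   1    1    1    2
  c   2    2    2    2
  c   3    3    3    3
Edit distance = dp[3][3] = 3

3


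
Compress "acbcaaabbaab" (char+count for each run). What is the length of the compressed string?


Input: acbcaaabbaab
Runs:
  'a' x 1 => "a1"
  'c' x 1 => "c1"
  'b' x 1 => "b1"
  'c' x 1 => "c1"
  'a' x 3 => "a3"
  'b' x 2 => "b2"
  'a' x 2 => "a2"
  'b' x 1 => "b1"
Compressed: "a1c1b1c1a3b2a2b1"
Compressed length: 16

16


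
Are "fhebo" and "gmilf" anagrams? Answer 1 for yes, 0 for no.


Strings: "fhebo", "gmilf"
Sorted first:  befho
Sorted second: fgilm
Differ at position 0: 'b' vs 'f' => not anagrams

0


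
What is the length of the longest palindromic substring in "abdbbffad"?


Input: "abdbbffad"
Checking substrings for palindromes:
  [1:4] "bdb" (len 3) => palindrome
  [3:5] "bb" (len 2) => palindrome
  [5:7] "ff" (len 2) => palindrome
Longest palindromic substring: "bdb" with length 3

3


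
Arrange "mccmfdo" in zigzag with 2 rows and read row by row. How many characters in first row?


Zigzag "mccmfdo" into 2 rows:
Placing characters:
  'm' => row 0
  'c' => row 1
  'c' => row 0
  'm' => row 1
  'f' => row 0
  'd' => row 1
  'o' => row 0
Rows:
  Row 0: "mcfo"
  Row 1: "cmd"
First row length: 4

4


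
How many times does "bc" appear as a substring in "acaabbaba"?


Searching for "bc" in "acaabbaba"
Scanning each position:
  Position 0: "ac" => no
  Position 1: "ca" => no
  Position 2: "aa" => no
  Position 3: "ab" => no
  Position 4: "bb" => no
  Position 5: "ba" => no
  Position 6: "ab" => no
  Position 7: "ba" => no
Total occurrences: 0

0


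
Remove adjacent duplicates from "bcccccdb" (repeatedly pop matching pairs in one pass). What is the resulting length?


Input: bcccccdb
Stack-based adjacent duplicate removal:
  Read 'b': push. Stack: b
  Read 'c': push. Stack: bc
  Read 'c': matches stack top 'c' => pop. Stack: b
  Read 'c': push. Stack: bc
  Read 'c': matches stack top 'c' => pop. Stack: b
  Read 'c': push. Stack: bc
  Read 'd': push. Stack: bcd
  Read 'b': push. Stack: bcdb
Final stack: "bcdb" (length 4)

4


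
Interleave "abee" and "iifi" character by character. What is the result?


Interleaving "abee" and "iifi":
  Position 0: 'a' from first, 'i' from second => "ai"
  Position 1: 'b' from first, 'i' from second => "bi"
  Position 2: 'e' from first, 'f' from second => "ef"
  Position 3: 'e' from first, 'i' from second => "ei"
Result: aibiefei

aibiefei


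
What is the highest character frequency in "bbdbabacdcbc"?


Input: bbdbabacdcbc
Character counts:
  'a': 2
  'b': 5
  'c': 3
  'd': 2
Maximum frequency: 5

5


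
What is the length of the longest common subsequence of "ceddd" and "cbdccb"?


LCS of "ceddd" and "cbdccb"
DP table:
           c    b    d    c    c    b
      0    0    0    0    0    0    0
  c   0    1    1    1    1    1    1
  e   0    1    1    1    1    1    1
  d   0    1    1    2    2    2    2
  d   0    1    1    2    2    2    2
  d   0    1    1    2    2    2    2
LCS length = dp[5][6] = 2

2


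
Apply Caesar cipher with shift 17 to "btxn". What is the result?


Caesar cipher: shift "btxn" by 17
  'b' (pos 1) + 17 = pos 18 = 's'
  't' (pos 19) + 17 = pos 10 = 'k'
  'x' (pos 23) + 17 = pos 14 = 'o'
  'n' (pos 13) + 17 = pos 4 = 'e'
Result: skoe

skoe


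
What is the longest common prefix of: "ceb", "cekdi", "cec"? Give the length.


Words: ceb, cekdi, cec
  Position 0: all 'c' => match
  Position 1: all 'e' => match
  Position 2: ('b', 'k', 'c') => mismatch, stop
LCP = "ce" (length 2)

2


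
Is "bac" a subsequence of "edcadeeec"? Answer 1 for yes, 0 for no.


Check if "bac" is a subsequence of "edcadeeec"
Greedy scan:
  Position 0 ('e'): no match needed
  Position 1 ('d'): no match needed
  Position 2 ('c'): no match needed
  Position 3 ('a'): no match needed
  Position 4 ('d'): no match needed
  Position 5 ('e'): no match needed
  Position 6 ('e'): no match needed
  Position 7 ('e'): no match needed
  Position 8 ('c'): no match needed
Only matched 0/3 characters => not a subsequence

0


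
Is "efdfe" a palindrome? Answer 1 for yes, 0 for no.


Input: efdfe
Reversed: efdfe
  Compare pos 0 ('e') with pos 4 ('e'): match
  Compare pos 1 ('f') with pos 3 ('f'): match
Result: palindrome

1


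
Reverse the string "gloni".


Input: gloni
Reading characters right to left:
  Position 4: 'i'
  Position 3: 'n'
  Position 2: 'o'
  Position 1: 'l'
  Position 0: 'g'
Reversed: inolg

inolg


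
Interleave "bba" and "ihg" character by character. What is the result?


Interleaving "bba" and "ihg":
  Position 0: 'b' from first, 'i' from second => "bi"
  Position 1: 'b' from first, 'h' from second => "bh"
  Position 2: 'a' from first, 'g' from second => "ag"
Result: bibhag

bibhag


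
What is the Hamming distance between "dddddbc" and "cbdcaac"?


Comparing "dddddbc" and "cbdcaac" position by position:
  Position 0: 'd' vs 'c' => differ
  Position 1: 'd' vs 'b' => differ
  Position 2: 'd' vs 'd' => same
  Position 3: 'd' vs 'c' => differ
  Position 4: 'd' vs 'a' => differ
  Position 5: 'b' vs 'a' => differ
  Position 6: 'c' vs 'c' => same
Total differences (Hamming distance): 5

5


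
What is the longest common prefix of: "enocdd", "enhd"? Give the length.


Words: enocdd, enhd
  Position 0: all 'e' => match
  Position 1: all 'n' => match
  Position 2: ('o', 'h') => mismatch, stop
LCP = "en" (length 2)

2


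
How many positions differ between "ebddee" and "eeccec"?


Comparing "ebddee" and "eeccec" position by position:
  Position 0: 'e' vs 'e' => same
  Position 1: 'b' vs 'e' => DIFFER
  Position 2: 'd' vs 'c' => DIFFER
  Position 3: 'd' vs 'c' => DIFFER
  Position 4: 'e' vs 'e' => same
  Position 5: 'e' vs 'c' => DIFFER
Positions that differ: 4

4


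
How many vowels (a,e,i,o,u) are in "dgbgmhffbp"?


Input: dgbgmhffbp
Checking each character:
  'd' at position 0: consonant
  'g' at position 1: consonant
  'b' at position 2: consonant
  'g' at position 3: consonant
  'm' at position 4: consonant
  'h' at position 5: consonant
  'f' at position 6: consonant
  'f' at position 7: consonant
  'b' at position 8: consonant
  'p' at position 9: consonant
Total vowels: 0

0


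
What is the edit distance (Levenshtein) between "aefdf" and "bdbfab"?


Computing edit distance: "aefdf" -> "bdbfab"
DP table:
           b    d    b    f    a    b
      0    1    2    3    4    5    6
  a   1    1    2    3    4    4    5
  e   2    2    2    3    4    5    5
  f   3    3    3    3    3    4    5
  d   4    4    3    4    4    4    5
  f   5    5    4    4    4    5    5
Edit distance = dp[5][6] = 5

5
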